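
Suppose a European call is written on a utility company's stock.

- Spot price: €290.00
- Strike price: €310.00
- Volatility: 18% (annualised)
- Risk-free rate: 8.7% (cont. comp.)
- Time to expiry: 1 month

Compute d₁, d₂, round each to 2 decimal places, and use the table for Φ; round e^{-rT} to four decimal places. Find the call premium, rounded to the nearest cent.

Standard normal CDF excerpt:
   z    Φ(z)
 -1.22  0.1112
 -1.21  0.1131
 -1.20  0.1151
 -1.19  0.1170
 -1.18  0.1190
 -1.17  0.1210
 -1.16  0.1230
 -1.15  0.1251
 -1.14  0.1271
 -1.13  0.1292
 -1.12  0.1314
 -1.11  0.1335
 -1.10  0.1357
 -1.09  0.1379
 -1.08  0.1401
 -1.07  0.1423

σ√T = 0.18·√0.08333 = 0.0520
d₁ = [ln(290/310) + (0.087 + ½·0.18²)·0.08333] / (σ√T) = (-0.0667 + 0.0086) / 0.0520 = -1.1180 ≈ -1.12
d₂ = -1.1180 − 0.0520 = -1.1699 ≈ -1.17
e^(−rT) = e^(−0.087·0.08333) = 0.9928
N(d₁) = N(-1.12) = 0.1314;  N(d₂) = N(-1.17) = 0.1210
C = 290·0.1314 − 310·0.9928·0.1210 = 38.1060 − 37.2399 = 0.8661

€0.87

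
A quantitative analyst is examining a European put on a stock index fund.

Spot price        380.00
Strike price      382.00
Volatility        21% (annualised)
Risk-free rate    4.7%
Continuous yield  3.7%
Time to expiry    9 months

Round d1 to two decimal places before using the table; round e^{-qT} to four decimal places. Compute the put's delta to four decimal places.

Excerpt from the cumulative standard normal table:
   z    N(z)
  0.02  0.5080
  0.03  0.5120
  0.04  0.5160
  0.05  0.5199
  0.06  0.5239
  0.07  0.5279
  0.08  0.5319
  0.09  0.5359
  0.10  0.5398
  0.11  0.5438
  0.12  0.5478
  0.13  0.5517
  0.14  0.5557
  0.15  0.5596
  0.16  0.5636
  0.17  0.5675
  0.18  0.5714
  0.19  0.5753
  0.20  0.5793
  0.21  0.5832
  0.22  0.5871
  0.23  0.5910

-0.4476

σ√T = 0.21·√0.75 = 0.1819
d₁ = [ln(380/382) + (0.047 − 0.037 + 0.21²/2)·0.75] / 0.1819 = [-0.0052 + 0.0240] / 0.1819 = 0.1033 → 0.10
N(d₁) = N(0.10) = 0.5398
Δ_put = e^(−qT)·(N(d₁) − 1) = 0.9726·(0.5398 − 1) = -0.4476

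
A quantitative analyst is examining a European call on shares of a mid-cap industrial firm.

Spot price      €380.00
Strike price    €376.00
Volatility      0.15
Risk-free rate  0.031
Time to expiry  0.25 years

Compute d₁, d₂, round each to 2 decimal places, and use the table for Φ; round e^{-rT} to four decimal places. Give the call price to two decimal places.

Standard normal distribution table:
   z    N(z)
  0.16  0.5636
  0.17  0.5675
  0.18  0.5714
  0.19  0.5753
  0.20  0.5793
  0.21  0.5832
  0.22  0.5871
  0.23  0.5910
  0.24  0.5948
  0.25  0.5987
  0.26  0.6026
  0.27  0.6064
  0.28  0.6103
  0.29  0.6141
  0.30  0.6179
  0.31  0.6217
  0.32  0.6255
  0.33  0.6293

€14.32

σ√T = 0.15·√0.25 = 0.0750
d₁ = [ln(380/376) + (0.031 + 0.15²/2)·0.25] / 0.0750 = [0.0106 + 0.0106] / 0.0750 = 0.2819 which rounds to 0.28
d₂ = d₁ − σ√T = 0.2819 − 0.0750 = 0.2069 which rounds to 0.21
exp(−rT) = exp(−0.031·0.25) = 0.9923
C = 380·N(0.28) − 376·0.9923·N(0.21) = 380·0.6103 − 376·0.9923·0.5832 = 231.9140 − 217.5947 = 14.3193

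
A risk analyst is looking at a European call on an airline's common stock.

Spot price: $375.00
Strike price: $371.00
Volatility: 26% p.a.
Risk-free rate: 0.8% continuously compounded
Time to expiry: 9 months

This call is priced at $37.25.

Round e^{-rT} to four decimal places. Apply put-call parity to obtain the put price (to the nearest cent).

e^(−rT) = e^(−0.008·0.75) = 0.9940
Put-call parity: C − P = S − K·e^(−rT) = 375 − 371·0.9940 = 375 − 368.7740 = 6.2260
P = C − (C − P) = 37.25 − (6.2260) = 31.0240

$31.02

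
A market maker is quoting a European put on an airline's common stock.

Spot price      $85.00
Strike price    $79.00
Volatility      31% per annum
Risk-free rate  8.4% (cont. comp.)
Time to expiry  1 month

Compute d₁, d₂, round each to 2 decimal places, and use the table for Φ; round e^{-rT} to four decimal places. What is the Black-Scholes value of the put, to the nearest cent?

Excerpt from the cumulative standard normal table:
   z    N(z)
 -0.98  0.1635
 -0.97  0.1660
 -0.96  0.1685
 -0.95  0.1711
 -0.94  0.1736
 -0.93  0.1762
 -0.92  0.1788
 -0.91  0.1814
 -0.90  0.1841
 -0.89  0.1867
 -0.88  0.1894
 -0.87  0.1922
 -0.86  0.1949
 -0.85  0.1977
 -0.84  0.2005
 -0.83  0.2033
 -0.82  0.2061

$0.75

T = 0.08333;  σ√T = 0.0895
d₁ = [ln(85/79) + (0.084 + ½·0.31²)·0.08333] / (σ√T) = (0.0732 + 0.0110) / 0.0895 = 0.9410 ⇒ 0.94
d₂ = 0.9410 − 0.0895 = 0.8515 ⇒ 0.85
e^(−rT) = e^(−0.084·0.08333) = 0.9930
P = 79·0.9930·N(-0.85) − 85·N(-0.94) = 79·0.9930·0.1977 − 85·0.1736 = 15.5090 − 14.7560 = 0.7530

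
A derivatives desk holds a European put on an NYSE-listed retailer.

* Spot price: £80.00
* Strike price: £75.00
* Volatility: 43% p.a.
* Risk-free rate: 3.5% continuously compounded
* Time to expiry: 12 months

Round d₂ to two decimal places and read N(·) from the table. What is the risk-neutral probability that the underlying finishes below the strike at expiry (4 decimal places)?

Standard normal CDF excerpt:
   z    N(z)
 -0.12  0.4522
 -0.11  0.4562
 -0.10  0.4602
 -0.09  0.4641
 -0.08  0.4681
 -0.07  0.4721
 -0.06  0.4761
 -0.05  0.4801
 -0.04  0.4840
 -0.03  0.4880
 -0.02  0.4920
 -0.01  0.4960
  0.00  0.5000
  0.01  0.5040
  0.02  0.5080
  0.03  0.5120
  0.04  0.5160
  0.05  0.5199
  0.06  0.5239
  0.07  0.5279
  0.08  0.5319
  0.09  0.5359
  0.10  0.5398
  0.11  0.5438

σ√T = 0.43 × 1.0000 = 0.4300
d₁ = [ln(80/75) + (0.035 + 0.43²/2)·1] / 0.4300 = [0.0645 + 0.1275] / 0.4300 = 0.4465 → 0.45
d₂ = d₁ − σ√T = 0.4465 − 0.4300 = 0.0165 → 0.02
Pr(exercise) under Q = N(−d₂) = N(-0.02) = 0.4920

0.4920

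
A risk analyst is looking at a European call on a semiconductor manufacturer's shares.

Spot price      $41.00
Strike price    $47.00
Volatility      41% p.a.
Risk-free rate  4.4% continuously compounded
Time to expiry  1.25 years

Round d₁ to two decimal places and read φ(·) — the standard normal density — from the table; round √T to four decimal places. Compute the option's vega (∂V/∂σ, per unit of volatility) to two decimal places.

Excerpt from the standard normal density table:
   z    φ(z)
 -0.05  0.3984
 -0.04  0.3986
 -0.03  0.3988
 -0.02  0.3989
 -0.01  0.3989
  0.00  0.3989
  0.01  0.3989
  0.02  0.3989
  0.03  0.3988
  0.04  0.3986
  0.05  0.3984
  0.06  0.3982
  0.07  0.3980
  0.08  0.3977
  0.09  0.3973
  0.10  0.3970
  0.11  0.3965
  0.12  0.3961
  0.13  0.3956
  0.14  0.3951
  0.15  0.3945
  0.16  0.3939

18.26

σ√T = 0.41·√1.25 = 0.4584
d₁ = [ln(41/47) + (0.044 + 0.41²/2)·1.25] / 0.4584 = [-0.1366 + 0.1601] / 0.4584 = 0.0512 ⇒ 0.05
√T = √1.25 = 1.1180
φ(d₁) = φ(0.05) = 0.3984
vega = S·φ(d₁)·√T = 41·0.3984·1.1180 = 18.2619
(The put has the same vega.)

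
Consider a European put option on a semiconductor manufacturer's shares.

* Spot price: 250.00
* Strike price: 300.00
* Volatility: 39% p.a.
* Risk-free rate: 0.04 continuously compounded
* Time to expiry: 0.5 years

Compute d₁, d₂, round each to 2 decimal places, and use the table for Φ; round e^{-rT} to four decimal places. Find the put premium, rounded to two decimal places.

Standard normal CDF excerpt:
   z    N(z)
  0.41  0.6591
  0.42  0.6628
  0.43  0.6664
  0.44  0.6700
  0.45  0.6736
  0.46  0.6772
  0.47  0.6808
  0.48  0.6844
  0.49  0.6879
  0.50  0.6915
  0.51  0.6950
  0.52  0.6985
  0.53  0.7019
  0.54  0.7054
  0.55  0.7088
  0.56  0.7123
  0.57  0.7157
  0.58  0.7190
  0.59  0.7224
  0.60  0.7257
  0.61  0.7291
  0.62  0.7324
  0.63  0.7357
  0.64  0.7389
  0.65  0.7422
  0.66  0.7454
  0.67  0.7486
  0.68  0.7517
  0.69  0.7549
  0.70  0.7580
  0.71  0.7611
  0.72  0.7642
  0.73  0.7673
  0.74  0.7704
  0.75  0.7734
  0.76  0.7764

57.23

σ√T = 0.39 × 0.7071 = 0.2758
d₁ = [ln(250/300) + (0.04 + 0.39²/2)·0.5] / 0.2758 = [-0.1823 + 0.0580] / 0.2758 = -0.4507 ≈ -0.45
d₂ = d₁ − σ√T = -0.4507 − 0.2758 = -0.7265 ≈ -0.73
exp(−rT) = exp(−0.04·0.5) = 0.9802
N(−d₂) = N(0.73) = 0.7673;  N(−d₁) = N(0.45) = 0.6736
P = 300·0.9802·0.7673 − 250·0.6736 = 225.6322 − 168.4000 = 57.2322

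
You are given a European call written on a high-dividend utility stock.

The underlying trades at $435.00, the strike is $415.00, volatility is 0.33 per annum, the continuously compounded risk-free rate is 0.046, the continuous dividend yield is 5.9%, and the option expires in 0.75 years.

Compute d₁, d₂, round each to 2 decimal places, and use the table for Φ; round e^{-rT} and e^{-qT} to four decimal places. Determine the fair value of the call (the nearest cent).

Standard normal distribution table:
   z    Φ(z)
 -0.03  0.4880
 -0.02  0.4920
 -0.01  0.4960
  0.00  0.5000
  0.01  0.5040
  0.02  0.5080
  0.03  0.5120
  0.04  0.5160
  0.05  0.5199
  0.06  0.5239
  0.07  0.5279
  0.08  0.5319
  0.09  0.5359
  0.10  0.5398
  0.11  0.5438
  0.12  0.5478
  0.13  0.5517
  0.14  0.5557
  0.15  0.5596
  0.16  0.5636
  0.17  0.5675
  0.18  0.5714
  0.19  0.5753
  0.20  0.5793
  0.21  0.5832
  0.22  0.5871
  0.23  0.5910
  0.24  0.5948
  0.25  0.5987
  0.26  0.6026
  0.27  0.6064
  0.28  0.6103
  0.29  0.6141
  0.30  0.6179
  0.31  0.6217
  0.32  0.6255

σ√T = 0.33 × 0.8660 = 0.2858
d₁ = [ln(435/415) + (0.046 − 0.059 + ½·0.33²)·0.75] / (σ√T) = (0.0471 + 0.0311) / 0.2858 = 0.2735 ≈ 0.27
d₂ = 0.2735 − 0.2858 = -0.0123 ≈ -0.01
exp(−qT) = exp(−0.059·0.75) = 0.9567;  exp(−rT) = exp(−0.046·0.75) = 0.9661
N(d₁) = N(0.27) = 0.6064;  N(d₂) = N(-0.01) = 0.4960
C = 435·0.9567·0.6064 − 415·0.9661·0.4960 = 252.3622 − 198.8620 = 53.5001

$53.50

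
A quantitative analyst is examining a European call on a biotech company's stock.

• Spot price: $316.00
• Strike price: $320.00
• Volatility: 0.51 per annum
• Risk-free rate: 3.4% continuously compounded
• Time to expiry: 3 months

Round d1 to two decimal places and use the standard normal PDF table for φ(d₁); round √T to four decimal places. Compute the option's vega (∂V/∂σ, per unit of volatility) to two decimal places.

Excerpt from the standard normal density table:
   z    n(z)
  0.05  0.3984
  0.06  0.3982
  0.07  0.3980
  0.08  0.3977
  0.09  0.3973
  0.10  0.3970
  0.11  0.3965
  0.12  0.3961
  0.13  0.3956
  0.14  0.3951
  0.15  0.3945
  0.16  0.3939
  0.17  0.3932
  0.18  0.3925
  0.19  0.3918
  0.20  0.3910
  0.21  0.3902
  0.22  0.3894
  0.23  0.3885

62.65

σ√T = 0.51·√0.25 = 0.2550
d₁ = [ln(316/320) + (0.034 + 0.51²/2)·0.25] / 0.2550 = [-0.0126 + 0.0410] / 0.2550 = 0.1115 ⇒ 0.11
√T = √0.25 = 0.5000
φ(d₁) = φ(0.11) = 0.3965
vega = S·φ(d₁)·√T = 316·0.3965·0.5000 = 62.6470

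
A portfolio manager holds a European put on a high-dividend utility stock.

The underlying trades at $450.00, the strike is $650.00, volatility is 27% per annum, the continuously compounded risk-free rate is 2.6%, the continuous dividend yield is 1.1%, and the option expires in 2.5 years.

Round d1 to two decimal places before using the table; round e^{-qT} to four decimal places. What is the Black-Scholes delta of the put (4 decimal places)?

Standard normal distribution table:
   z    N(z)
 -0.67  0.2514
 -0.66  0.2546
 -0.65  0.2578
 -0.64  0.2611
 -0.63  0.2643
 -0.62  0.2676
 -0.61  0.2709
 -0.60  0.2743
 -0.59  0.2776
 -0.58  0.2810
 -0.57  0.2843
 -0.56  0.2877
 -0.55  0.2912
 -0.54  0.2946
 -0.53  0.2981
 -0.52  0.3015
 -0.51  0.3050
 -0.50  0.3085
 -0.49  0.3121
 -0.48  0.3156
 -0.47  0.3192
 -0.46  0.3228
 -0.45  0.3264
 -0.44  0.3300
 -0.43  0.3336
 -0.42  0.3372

-0.6930

σ√T = 0.27·√2.5 = 0.4269
d₁ = [ln(450/650) + (0.026 − 0.011 + 0.27²/2)·2.5] / 0.4269 = [-0.3677 + 0.1286] / 0.4269 = -0.5601 ⇒ -0.56
N(d₁) = N(-0.56) = 0.2877
Δ_put = e^(−qT)·(N(d₁) − 1) = 0.9729·(0.2877 − 1) = -0.6930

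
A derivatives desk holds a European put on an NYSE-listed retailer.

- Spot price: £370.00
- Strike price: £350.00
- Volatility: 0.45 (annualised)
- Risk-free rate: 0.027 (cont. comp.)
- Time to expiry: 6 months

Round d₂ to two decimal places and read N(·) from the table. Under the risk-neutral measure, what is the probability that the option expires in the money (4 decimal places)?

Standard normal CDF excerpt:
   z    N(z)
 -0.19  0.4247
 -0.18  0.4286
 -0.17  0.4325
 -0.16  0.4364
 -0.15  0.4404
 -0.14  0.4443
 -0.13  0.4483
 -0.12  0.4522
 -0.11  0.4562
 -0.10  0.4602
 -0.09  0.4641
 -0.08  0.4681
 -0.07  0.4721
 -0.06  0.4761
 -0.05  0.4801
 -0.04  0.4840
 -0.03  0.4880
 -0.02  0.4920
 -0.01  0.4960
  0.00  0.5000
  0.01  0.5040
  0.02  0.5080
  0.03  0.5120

σ√T = 0.45 × 0.7071 = 0.3182
d₁ = [ln(370/350) + (0.027 + ½·0.45²)·0.5] / (σ√T) = (0.0556 + 0.0641) / 0.3182 = 0.3762 ≈ 0.38
d₂ = 0.3762 − 0.3182 = 0.0580 ≈ 0.06
Pr(exercise) under Q = N(−d₂) = N(-0.06) = 0.4761

0.4761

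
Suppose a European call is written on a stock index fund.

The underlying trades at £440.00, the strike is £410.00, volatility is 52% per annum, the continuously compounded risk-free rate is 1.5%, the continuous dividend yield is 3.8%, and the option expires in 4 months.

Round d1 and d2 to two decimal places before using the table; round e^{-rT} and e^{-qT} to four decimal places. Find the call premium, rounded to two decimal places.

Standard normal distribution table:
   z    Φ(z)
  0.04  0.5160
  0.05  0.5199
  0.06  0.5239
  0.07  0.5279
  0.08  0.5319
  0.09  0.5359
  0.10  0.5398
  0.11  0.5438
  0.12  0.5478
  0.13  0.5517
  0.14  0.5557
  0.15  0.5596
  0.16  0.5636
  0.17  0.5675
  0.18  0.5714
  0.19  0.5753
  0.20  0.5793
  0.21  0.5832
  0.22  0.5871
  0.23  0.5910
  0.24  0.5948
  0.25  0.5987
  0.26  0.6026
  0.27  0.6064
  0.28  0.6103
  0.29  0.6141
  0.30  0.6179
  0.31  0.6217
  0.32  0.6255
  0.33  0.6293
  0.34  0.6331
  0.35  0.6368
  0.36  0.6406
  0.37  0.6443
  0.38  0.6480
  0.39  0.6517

£64.59

T = 0.3333;  σ√T = 0.3002
d₁ = [ln(440/410) + (0.015 − 0.038 + ½·0.52²)·0.3333] / (σ√T) = (0.0706 + 0.0374) / 0.3002 = 0.3598 ⇒ 0.36
d₂ = 0.3598 − 0.3002 = 0.0596 ⇒ 0.06
exp(−qT) = exp(−0.038·0.3333) = 0.9874;  exp(−rT) = exp(−0.015·0.3333) = 0.9950
C = 440·0.9874·N(0.36) − 410·0.9950·N(0.06) = 440·0.9874·0.6406 − 410·0.9950·0.5239 = 278.3125 − 213.7250 = 64.5875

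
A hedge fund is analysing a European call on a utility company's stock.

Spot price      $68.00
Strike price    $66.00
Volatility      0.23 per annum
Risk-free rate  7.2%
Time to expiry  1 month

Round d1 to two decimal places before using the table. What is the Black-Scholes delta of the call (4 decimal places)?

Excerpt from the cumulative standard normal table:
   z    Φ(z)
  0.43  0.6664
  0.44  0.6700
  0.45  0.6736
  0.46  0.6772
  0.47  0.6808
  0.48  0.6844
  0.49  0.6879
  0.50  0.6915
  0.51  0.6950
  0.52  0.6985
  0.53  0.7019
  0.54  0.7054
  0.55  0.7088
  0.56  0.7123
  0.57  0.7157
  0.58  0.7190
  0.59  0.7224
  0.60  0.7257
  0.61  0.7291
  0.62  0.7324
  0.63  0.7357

0.7157

T = 0.08333;  σ√T = 0.0664
d₁ = [ln(68/66) + (0.072 + ½·0.23²)·0.08333] / (σ√T) = (0.0299 + 0.0082) / 0.0664 = 0.5732 ⇒ 0.57
N(d₁) = N(0.57) = 0.7157
Δ_call = N(d₁) = 0.7157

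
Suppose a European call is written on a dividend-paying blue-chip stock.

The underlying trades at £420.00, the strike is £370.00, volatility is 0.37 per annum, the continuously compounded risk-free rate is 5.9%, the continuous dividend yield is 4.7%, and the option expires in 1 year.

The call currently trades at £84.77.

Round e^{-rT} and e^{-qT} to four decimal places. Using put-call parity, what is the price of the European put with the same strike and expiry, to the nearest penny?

e^(−qT) = e^(−0.047·1) = 0.9541;  e^(−rT) = e^(−0.059·1) = 0.9427
Put-call parity: C − P = S·e^(−qT) − K·e^(−rT) = 420·0.9541 − 370·0.9427 = 400.7220 − 348.7990 = 51.9230
P = C − (C − P) = 84.77 − (51.9230) = 32.8470

£32.85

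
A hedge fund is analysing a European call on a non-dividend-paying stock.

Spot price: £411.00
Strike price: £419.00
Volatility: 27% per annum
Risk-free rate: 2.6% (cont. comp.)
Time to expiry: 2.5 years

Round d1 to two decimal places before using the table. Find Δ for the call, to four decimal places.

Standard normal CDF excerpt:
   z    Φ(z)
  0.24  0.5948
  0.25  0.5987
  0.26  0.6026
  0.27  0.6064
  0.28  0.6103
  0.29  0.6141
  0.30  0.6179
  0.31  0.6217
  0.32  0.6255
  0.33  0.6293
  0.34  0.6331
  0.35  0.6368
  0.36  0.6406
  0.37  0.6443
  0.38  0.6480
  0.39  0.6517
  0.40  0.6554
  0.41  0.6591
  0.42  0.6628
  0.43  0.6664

0.6255

T = 2.5;  σ√T = 0.4269
d₁ = [ln(411/419) + (0.026 + 0.27²/2)·2.5] / 0.4269 = [-0.0193 + 0.1561] / 0.4269 = 0.3206 ≈ 0.32
N(d₁) = N(0.32) = 0.6255
Δ_call = N(d₁) = 0.6255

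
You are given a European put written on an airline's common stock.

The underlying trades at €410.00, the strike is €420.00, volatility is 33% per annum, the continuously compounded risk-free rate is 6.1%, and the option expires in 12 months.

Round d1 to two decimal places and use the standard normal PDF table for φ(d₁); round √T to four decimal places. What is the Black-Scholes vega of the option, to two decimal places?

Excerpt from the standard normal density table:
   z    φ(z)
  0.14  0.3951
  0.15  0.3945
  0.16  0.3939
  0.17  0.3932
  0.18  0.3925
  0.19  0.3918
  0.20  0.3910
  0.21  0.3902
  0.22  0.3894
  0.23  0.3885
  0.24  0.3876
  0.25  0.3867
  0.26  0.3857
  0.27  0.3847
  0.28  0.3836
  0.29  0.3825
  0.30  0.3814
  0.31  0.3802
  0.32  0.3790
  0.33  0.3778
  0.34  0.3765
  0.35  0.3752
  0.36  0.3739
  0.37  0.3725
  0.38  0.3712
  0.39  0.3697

157.28

T = 1;  σ√T = 0.3300
d₁ = [ln(410/420) + (0.061 + 0.33²/2)·1] / 0.3300 = [-0.0241 + 0.1154] / 0.3300 = 0.2768 → 0.28
√T = √1 = 1.0000
φ(d₁) = φ(0.28) = 0.3836
vega = S·φ(d₁)·√T = 410·0.3836·1.0000 = 157.2760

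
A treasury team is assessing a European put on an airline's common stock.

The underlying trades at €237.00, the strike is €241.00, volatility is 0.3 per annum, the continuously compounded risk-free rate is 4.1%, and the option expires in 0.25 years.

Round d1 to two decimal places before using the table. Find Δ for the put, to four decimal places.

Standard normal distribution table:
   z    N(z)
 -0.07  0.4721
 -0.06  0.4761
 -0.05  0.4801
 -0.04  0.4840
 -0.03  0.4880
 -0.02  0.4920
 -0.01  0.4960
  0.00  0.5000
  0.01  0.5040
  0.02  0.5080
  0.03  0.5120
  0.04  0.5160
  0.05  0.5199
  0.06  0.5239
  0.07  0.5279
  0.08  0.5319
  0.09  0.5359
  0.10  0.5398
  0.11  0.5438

σ√T = 0.3·√0.25 = 0.1500
d₁ = [ln(237/241) + (0.041 + ½·0.3²)·0.25] / (σ√T) = (-0.0167 + 0.0215) / 0.1500 = 0.0318 → 0.03
N(d₁) = N(0.03) = 0.5120
Δ_put = N(d₁) − 1 = 0.5120 − 1 = -0.4880

-0.4880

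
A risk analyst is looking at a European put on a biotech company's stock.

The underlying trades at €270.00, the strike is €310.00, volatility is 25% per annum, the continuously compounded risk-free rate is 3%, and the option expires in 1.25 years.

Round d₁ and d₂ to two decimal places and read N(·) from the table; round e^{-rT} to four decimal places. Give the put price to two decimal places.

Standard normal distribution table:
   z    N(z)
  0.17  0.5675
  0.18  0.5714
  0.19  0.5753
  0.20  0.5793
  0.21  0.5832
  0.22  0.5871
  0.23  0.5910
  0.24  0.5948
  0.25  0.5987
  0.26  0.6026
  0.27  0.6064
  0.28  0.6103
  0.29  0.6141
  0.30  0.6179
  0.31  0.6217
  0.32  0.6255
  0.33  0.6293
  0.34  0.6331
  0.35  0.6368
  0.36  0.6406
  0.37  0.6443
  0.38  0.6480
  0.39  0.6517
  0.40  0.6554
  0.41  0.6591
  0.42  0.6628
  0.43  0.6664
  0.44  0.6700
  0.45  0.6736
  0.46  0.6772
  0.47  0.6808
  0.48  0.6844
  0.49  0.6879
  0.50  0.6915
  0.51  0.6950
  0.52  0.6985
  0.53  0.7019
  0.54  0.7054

€47.96

σ√T = 0.25·√1.25 = 0.2795
d₁ = [ln(270/310) + (0.03 + ½·0.25²)·1.25] / (σ√T) = (-0.1382 + 0.0766) / 0.2795 = -0.2203 ≈ -0.22
d₂ = -0.2203 − 0.2795 = -0.4999 ≈ -0.50
e^(−rT) = e^(−0.03·1.25) = 0.9632
N(−d₂) = N(0.50) = 0.6915;  N(−d₁) = N(0.22) = 0.5871
P = 310·0.9632·0.6915 − 270·0.5871 = 206.4764 − 158.5170 = 47.9594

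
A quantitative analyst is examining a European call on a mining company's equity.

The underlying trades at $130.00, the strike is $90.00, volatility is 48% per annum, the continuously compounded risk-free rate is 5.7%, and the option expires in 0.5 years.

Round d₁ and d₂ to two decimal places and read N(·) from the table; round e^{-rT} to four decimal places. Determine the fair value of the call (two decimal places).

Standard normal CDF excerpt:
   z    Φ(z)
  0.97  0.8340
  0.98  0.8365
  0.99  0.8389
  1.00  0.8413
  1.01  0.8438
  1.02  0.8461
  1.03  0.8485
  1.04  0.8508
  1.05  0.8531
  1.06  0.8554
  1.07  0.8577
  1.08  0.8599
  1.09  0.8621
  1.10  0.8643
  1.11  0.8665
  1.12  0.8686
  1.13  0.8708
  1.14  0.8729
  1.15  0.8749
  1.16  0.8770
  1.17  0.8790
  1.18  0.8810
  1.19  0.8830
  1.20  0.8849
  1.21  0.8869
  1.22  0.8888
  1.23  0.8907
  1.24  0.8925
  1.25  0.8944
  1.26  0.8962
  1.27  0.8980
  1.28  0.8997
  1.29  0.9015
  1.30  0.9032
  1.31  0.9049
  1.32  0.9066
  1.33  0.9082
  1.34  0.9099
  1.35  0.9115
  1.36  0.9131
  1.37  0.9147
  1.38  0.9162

$44.70

T = 0.5;  σ√T = 0.3394
d₁ = [ln(130/90) + (0.057 + 0.48²/2)·0.5] / 0.3394 = [0.3677 + 0.0861] / 0.3394 = 1.3371 ≈ 1.34
d₂ = d₁ − σ√T = 1.3371 − 0.3394 = 0.9977 ≈ 1.00
e^(−rT) = e^(−0.057·0.5) = 0.9719
N(d₁) = N(1.34) = 0.9099;  N(d₂) = N(1.00) = 0.8413
C = 130·0.9099 − 90·0.9719·0.8413 = 118.2870 − 73.5894 = 44.6976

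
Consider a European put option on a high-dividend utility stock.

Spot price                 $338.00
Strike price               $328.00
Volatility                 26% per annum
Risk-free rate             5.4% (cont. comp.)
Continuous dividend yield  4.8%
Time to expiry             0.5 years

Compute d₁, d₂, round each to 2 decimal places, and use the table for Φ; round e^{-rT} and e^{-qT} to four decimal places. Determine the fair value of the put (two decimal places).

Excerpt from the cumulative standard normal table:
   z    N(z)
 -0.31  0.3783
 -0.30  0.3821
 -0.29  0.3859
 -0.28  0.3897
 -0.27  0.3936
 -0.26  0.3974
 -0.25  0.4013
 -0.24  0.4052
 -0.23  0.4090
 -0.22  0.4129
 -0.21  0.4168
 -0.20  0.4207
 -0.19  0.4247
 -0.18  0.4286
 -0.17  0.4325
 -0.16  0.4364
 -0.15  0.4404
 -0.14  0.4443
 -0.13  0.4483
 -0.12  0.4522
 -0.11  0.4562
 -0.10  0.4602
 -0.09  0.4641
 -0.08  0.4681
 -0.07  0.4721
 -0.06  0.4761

$18.29

σ√T = 0.26 × 0.7071 = 0.1838
ln(S/K) + (r − q + σ²/2)T = ln(338/328) + (0.054 − 0.048 + 0.26²/2)·0.5 = 0.0300 + 0.0199 = 0.0499
d₁ = 0.0499 / 0.1838 = 0.2716 ≈ 0.27
d₂ = d₁ − σ√T = 0.2716 − 0.1838 = 0.0877 ≈ 0.09
exp(−qT) = exp(−0.048·0.5) = 0.9763;  exp(−rT) = exp(−0.054·0.5) = 0.9734
P = 328·0.9734·N(-0.09) − 338·0.9763·N(-0.27) = 328·0.9734·0.4641 − 338·0.9763·0.3936 = 148.1756 − 129.8838 = 18.2918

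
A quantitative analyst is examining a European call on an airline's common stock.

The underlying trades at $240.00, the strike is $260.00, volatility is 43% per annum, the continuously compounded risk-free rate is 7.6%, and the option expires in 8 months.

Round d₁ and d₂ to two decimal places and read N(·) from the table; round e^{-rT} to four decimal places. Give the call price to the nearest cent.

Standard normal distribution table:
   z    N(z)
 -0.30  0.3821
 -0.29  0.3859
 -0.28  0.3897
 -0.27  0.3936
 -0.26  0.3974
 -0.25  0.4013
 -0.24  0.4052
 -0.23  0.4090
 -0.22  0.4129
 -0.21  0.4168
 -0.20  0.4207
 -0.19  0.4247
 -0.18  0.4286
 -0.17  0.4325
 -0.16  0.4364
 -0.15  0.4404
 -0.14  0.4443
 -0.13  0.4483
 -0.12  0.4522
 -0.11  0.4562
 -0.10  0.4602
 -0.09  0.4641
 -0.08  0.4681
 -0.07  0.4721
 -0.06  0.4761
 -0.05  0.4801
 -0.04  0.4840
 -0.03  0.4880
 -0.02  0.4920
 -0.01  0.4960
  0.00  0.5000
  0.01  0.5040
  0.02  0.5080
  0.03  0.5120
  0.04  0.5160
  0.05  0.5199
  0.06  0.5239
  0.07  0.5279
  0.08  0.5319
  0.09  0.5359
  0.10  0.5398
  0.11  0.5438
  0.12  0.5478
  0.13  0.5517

T = 0.6667;  σ√T = 0.3511
d₁ = [ln(240/260) + (0.076 + 0.43²/2)·0.6667] / 0.3511 = [-0.0800 + 0.1123] / 0.3511 = 0.0919 which rounds to 0.09
d₂ = d₁ − σ√T = 0.0919 − 0.3511 = -0.2592 which rounds to -0.26
exp(−rT) = exp(−0.076·0.6667) = 0.9506
C = 240·N(0.09) − 260·0.9506·N(-0.26) = 240·0.5359 − 260·0.9506·0.3974 = 128.6160 − 98.2198 = 30.3962

$30.40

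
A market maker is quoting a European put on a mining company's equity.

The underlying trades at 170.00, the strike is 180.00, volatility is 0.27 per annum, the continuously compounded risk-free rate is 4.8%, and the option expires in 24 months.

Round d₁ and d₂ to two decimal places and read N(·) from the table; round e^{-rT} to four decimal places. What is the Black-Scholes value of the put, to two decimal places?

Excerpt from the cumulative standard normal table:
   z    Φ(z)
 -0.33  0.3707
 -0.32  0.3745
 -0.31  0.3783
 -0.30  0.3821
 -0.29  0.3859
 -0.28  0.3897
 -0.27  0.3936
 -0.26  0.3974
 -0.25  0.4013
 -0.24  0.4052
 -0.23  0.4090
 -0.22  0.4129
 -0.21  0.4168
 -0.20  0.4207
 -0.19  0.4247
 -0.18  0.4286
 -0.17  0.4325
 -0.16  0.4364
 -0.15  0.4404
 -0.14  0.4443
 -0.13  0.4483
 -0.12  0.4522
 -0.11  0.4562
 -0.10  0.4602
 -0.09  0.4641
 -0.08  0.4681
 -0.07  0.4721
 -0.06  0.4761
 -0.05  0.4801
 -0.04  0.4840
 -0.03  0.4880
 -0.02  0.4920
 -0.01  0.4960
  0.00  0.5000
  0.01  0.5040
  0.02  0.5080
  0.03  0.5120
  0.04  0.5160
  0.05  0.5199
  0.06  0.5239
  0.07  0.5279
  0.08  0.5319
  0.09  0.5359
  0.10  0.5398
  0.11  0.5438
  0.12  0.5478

22.03

σ√T = 0.27·√2 = 0.3818
ln(S/K) + (r + σ²/2)T = ln(170/180) + (0.048 + 0.27²/2)·2 = -0.0572 + 0.1689 = 0.1117
d₁ = 0.1117 / 0.3818 = 0.2926 → 0.29
d₂ = d₁ − σ√T = 0.2926 − 0.3818 = -0.0892 → -0.09
exp(−rT) = exp(−0.048·2) = 0.9085
N(−d₂) = N(0.09) = 0.5359;  N(−d₁) = N(-0.29) = 0.3859
P = 180·0.9085·0.5359 − 170·0.3859 = 87.6357 − 65.6030 = 22.0327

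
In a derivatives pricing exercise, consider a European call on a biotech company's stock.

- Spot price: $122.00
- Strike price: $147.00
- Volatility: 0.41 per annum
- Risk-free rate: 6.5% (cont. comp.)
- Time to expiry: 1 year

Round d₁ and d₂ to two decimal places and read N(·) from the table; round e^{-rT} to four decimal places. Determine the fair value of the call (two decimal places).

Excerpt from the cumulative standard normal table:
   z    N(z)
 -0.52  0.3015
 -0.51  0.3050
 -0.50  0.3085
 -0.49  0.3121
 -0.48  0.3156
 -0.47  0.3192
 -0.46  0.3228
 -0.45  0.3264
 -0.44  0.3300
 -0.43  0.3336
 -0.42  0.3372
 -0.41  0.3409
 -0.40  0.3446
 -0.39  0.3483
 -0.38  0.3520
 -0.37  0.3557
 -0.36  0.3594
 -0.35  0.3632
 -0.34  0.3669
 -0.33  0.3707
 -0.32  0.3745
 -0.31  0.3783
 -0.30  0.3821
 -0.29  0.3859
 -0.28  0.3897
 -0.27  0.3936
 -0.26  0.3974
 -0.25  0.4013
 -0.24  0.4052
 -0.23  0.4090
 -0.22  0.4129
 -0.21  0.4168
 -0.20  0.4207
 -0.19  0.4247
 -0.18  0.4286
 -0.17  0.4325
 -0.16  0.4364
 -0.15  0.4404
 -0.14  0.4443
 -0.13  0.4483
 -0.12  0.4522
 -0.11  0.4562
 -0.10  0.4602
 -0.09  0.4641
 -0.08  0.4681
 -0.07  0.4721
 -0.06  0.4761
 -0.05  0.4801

σ√T = 0.41·√1 = 0.4100
d₁ = [ln(122/147) + (0.065 + 0.41²/2)·1] / 0.4100 = [-0.1864 + 0.1490] / 0.4100 = -0.0911 ⇒ -0.09
d₂ = d₁ − σ√T = -0.0911 − 0.4100 = -0.5011 ⇒ -0.50
e^(−rT) = e^(−0.065·1) = 0.9371
C = 122·N(-0.09) − 147·0.9371·N(-0.50) = 122·0.4641 − 147·0.9371·0.3085 = 56.6202 − 42.4970 = 14.1232

$14.12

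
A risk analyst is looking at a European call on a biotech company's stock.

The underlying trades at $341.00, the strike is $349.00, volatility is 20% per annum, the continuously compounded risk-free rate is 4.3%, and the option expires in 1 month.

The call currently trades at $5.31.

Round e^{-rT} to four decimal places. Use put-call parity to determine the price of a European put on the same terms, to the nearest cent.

exp(−rT) = exp(−0.043·0.08333) = 0.9964
Put-call parity: C − P = S − K·e^(−rT) = 341 − 349·0.9964 = 341 − 347.7436 = -6.7436
P = C − (C − P) = 5.31 − (-6.7436) = 12.0536

$12.05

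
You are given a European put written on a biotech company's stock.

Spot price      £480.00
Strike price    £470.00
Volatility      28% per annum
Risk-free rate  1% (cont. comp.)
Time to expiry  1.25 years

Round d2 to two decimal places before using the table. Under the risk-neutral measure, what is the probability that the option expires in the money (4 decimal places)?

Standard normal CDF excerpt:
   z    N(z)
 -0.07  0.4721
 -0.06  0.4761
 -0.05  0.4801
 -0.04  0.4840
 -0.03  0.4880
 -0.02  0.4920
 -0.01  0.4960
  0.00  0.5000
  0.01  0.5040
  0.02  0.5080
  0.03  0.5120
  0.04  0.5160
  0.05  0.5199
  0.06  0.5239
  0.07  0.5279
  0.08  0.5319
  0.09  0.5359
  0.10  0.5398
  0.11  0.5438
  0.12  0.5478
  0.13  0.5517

σ√T = 0.28·√1.25 = 0.3130
d₁ = [ln(480/470) + (0.01 + ½·0.28²)·1.25] / (σ√T) = (0.0211 + 0.0615) / 0.3130 = 0.2637 which rounds to 0.26
d₂ = 0.2637 − 0.3130 = -0.0493 which rounds to -0.05
Risk-neutral Pr[S_T < K] = N(−d₂) = N(0.05) = 0.5199

0.5199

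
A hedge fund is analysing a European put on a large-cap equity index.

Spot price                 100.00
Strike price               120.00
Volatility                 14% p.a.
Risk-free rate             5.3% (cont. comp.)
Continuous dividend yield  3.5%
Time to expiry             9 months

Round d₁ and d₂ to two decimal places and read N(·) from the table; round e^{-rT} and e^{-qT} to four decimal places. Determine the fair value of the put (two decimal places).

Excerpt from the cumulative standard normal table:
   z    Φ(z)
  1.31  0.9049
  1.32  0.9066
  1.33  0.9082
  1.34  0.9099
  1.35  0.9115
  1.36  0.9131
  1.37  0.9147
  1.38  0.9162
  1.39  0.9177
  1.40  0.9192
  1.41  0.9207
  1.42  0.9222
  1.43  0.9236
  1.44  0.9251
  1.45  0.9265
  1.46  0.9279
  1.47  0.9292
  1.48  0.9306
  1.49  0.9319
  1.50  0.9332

σ√T = 0.14 × 0.8660 = 0.1212
ln(S/K) + (r − q + σ²/2)T = ln(100/120) + (0.053 − 0.035 + 0.14²/2)·0.75 = -0.1823 + 0.0209 = -0.1615
d₁ = -0.1615 / 0.1212 = -1.3318 ⇒ -1.33
d₂ = d₁ − σ√T = -1.3318 − 0.1212 = -1.4530 ⇒ -1.45
e^(−qT) = e^(−0.035·0.75) = 0.9741;  e^(−rT) = e^(−0.053·0.75) = 0.9610
N(−d₂) = N(1.45) = 0.9265;  N(−d₁) = N(1.33) = 0.9082
P = 120·0.9610·0.9265 − 100·0.9741·0.9082 = 106.8440 − 88.4678 = 18.3762

18.38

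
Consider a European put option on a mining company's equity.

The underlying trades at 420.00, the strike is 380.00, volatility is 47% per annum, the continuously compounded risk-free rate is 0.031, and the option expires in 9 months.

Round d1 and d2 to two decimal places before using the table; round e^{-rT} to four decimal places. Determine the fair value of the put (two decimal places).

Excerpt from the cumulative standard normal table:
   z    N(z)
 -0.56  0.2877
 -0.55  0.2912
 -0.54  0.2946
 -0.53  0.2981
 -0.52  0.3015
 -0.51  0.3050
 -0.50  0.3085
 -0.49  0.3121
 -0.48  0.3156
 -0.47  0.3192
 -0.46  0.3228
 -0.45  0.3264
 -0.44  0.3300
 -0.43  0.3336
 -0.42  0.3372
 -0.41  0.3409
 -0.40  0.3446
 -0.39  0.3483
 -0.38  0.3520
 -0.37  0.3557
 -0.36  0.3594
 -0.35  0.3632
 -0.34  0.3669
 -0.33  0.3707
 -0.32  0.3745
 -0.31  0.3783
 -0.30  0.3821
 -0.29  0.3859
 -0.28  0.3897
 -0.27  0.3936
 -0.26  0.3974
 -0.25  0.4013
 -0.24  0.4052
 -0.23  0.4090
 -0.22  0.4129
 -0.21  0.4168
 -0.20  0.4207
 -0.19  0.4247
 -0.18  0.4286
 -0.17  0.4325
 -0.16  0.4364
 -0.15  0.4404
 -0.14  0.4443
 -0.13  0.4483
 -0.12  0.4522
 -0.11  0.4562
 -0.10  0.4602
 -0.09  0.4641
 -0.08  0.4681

σ√T = 0.47·√0.75 = 0.4070
d₁ = [ln(420/380) + (0.031 + 0.47²/2)·0.75] / 0.4070 = [0.1001 + 0.1061] / 0.4070 = 0.5065 ⇒ 0.51
d₂ = d₁ − σ√T = 0.5065 − 0.4070 = 0.0995 ⇒ 0.10
e^(−rT) = e^(−0.031·0.75) = 0.9770
P = 380·0.9770·N(-0.10) − 420·N(-0.51) = 380·0.9770·0.4602 − 420·0.3050 = 170.8539 − 128.1000 = 42.7539

42.75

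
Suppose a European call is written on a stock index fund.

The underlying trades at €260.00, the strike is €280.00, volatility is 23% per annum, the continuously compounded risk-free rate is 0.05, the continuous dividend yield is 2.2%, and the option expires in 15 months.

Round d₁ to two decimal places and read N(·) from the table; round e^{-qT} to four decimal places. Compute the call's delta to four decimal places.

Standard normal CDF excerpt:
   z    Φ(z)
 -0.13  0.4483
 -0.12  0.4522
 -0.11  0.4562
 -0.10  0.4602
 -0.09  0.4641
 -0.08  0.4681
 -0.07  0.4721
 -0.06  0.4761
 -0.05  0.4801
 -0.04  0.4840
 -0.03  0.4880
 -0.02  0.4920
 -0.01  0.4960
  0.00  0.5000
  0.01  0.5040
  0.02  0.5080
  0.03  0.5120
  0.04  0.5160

0.4787

σ√T = 0.23 × 1.1180 = 0.2571
d₁ = [ln(260/280) + (0.05 − 0.022 + 0.23²/2)·1.25] / 0.2571 = [-0.0741 + 0.0681] / 0.2571 = -0.0235 ≈ -0.02
N(d₁) = N(-0.02) = 0.4920
Δ_call = exp(−qT)·N(d₁) = 0.9729·0.4920 = 0.4787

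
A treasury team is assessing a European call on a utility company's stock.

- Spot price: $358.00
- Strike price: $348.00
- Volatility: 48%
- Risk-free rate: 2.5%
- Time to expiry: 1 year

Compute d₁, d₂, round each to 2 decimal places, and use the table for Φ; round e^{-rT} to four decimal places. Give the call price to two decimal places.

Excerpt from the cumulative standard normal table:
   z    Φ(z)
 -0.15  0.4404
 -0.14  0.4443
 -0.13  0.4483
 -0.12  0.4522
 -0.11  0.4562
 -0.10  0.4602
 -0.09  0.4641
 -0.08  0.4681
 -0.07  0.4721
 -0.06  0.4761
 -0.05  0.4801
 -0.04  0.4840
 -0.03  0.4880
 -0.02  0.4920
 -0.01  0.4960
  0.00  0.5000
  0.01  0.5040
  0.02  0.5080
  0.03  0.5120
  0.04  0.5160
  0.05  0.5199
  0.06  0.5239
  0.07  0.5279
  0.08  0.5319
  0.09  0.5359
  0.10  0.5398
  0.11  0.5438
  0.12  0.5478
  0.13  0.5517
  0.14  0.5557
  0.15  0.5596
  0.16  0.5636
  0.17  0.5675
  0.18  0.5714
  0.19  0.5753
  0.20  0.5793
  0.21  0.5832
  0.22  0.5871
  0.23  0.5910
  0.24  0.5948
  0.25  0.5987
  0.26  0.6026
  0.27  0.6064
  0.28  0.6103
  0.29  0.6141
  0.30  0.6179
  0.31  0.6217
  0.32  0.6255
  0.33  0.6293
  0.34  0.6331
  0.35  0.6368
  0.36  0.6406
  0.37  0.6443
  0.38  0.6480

σ√T = 0.48 × 1.0000 = 0.4800
d₁ = [ln(358/348) + (0.025 + 0.48²/2)·1] / 0.4800 = [0.0283 + 0.1402] / 0.4800 = 0.3511 which rounds to 0.35
d₂ = d₁ − σ√T = 0.3511 − 0.4800 = -0.1289 which rounds to -0.13
e^(−rT) = e^(−0.025·1) = 0.9753
N(d₁) = N(0.35) = 0.6368;  N(d₂) = N(-0.13) = 0.4483
C = 358·0.6368 − 348·0.9753·0.4483 = 227.9744 − 152.1550 = 75.8194

$75.82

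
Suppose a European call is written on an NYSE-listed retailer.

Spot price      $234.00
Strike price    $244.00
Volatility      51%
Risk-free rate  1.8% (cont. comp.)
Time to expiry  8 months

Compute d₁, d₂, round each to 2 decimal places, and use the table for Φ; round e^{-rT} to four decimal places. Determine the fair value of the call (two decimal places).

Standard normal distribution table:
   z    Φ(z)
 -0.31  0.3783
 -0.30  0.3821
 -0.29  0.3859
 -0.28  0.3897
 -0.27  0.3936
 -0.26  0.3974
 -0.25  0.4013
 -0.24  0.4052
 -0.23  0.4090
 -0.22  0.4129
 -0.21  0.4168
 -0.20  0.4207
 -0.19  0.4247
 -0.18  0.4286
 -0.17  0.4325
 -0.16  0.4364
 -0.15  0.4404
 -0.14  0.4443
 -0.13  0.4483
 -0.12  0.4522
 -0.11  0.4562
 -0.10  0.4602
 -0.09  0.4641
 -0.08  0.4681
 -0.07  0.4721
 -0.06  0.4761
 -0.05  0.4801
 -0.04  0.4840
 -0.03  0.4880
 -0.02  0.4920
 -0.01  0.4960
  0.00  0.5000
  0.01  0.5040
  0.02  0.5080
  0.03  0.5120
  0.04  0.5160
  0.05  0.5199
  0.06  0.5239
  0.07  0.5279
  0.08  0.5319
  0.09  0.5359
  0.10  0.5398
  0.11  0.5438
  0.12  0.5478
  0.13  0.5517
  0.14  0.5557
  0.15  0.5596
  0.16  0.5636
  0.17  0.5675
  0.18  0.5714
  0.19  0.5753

σ√T = 0.51 × 0.8165 = 0.4164
d₁ = [ln(234/244) + (0.018 + 0.51²/2)·0.6667] / 0.4164 = [-0.0418 + 0.0987] / 0.4164 = 0.1365 which rounds to 0.14
d₂ = d₁ − σ√T = 0.1365 − 0.4164 = -0.2799 which rounds to -0.28
exp(−rT) = exp(−0.018·0.6667) = 0.9881
C = 234·N(0.14) − 244·0.9881·N(-0.28) = 234·0.5557 − 244·0.9881·0.3897 = 130.0338 − 93.9553 = 36.0785

$36.08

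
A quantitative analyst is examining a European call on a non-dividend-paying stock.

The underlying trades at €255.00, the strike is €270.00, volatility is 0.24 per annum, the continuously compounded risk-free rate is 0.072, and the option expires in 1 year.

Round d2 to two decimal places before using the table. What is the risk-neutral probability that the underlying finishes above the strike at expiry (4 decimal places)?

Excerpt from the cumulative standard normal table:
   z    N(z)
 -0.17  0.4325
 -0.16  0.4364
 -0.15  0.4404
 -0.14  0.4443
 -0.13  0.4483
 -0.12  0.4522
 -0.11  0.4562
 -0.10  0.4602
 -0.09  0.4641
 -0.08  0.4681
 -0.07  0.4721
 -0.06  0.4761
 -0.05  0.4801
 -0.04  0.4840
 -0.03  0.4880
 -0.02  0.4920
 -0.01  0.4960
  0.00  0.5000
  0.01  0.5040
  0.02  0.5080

T = 1;  σ√T = 0.2400
d₁ = [ln(255/270) + (0.072 + ½·0.24²)·1] / (σ√T) = (-0.0572 + 0.1008) / 0.2400 = 0.1818 ⇒ 0.18
d₂ = 0.1818 − 0.2400 = -0.0582 ⇒ -0.06
Risk-neutral Pr[S_T > K] = N(d₂) = N(-0.06) = 0.4761

0.4761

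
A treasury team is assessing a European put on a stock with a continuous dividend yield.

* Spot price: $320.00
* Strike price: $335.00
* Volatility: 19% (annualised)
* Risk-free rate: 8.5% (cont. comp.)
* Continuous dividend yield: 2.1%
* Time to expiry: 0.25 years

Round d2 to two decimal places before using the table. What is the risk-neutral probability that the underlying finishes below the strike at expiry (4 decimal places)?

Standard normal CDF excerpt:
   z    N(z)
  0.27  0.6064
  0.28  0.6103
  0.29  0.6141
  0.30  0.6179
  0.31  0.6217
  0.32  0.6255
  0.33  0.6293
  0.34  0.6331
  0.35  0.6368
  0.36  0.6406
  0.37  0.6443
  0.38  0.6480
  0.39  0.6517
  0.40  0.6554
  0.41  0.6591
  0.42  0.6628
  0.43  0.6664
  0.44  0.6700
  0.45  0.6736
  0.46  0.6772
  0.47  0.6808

0.6406

σ√T = 0.19·√0.25 = 0.0950
d₁ = [ln(320/335) + (0.085 − 0.021 + 0.19²/2)·0.25] / 0.0950 = [-0.0458 + 0.0205] / 0.0950 = -0.2663 → -0.27
d₂ = d₁ − σ√T = -0.2663 − 0.0950 = -0.3613 → -0.36
Risk-neutral Pr[S_T < K] = N(−d₂) = N(0.36) = 0.6406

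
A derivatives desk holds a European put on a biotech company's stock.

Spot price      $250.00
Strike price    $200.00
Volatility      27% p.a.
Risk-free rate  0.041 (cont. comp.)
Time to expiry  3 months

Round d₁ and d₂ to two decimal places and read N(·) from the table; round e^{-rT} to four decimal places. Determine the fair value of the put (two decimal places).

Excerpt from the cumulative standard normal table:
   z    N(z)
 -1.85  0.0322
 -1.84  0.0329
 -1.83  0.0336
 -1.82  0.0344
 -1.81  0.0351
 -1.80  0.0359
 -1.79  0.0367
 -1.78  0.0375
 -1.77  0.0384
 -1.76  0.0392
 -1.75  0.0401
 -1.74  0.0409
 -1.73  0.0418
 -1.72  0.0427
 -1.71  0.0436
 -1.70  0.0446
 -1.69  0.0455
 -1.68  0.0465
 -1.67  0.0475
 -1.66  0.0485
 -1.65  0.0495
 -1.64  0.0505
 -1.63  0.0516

$0.63

T = 0.25;  σ√T = 0.1350
d₁ = [ln(250/200) + (0.041 + ½·0.27²)·0.25] / (σ√T) = (0.2231 + 0.0194) / 0.1350 = 1.7963 ⇒ 1.80
d₂ = 1.7963 − 0.1350 = 1.6613 ⇒ 1.66
e^(−rT) = e^(−0.041·0.25) = 0.9898
N(−d₂) = N(-1.66) = 0.0485;  N(−d₁) = N(-1.80) = 0.0359
P = 200·0.9898·0.0485 − 250·0.0359 = 9.6011 − 8.9750 = 0.6261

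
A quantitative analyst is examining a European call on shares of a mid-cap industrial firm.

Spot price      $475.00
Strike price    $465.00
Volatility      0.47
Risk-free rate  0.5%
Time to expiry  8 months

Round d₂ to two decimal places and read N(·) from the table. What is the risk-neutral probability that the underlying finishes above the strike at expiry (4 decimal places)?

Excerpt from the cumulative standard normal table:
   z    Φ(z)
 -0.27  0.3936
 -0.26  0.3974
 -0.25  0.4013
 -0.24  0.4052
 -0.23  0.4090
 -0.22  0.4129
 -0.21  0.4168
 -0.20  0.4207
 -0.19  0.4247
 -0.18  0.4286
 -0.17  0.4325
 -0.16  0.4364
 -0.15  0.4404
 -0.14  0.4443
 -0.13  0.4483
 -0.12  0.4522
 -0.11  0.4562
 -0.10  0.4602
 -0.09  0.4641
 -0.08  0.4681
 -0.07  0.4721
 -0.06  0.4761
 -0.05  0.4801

0.4483

σ√T = 0.47 × 0.8165 = 0.3838
d₁ = [ln(475/465) + (0.005 + 0.47²/2)·0.6667] / 0.3838 = [0.0213 + 0.0770] / 0.3838 = 0.2560 which rounds to 0.26
d₂ = d₁ − σ√T = 0.2560 − 0.3838 = -0.1277 which rounds to -0.13
Risk-neutral Pr[S_T > K] = N(d₂) = N(-0.13) = 0.4483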